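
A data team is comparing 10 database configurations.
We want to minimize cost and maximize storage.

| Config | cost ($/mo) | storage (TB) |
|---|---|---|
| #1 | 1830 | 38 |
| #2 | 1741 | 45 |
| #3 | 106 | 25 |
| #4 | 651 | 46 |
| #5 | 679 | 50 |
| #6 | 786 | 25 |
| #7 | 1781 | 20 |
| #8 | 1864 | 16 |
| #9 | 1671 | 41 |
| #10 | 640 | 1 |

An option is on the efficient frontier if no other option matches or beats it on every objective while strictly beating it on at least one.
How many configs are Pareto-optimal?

#1: dominated by #2 (cost 1741≤1830, storage 45≥38).
#2: dominated by #4 (cost 651≤1741, storage 46≥45).
#3: not dominated (best cost).
#4: not dominated.
#5: not dominated (best storage).
#6: dominated by #3 (cost 106≤786, storage 25≥25).
#7: dominated by #2 (cost 1741≤1781, storage 45≥20).
#8: dominated by #1 (cost 1830≤1864, storage 38≥16).
#9: dominated by #4 (cost 651≤1671, storage 46≥41).
#10: dominated by #3 (cost 106≤640, storage 25≥1).
Pareto-optimal: #3, #4, #5 → 3.

3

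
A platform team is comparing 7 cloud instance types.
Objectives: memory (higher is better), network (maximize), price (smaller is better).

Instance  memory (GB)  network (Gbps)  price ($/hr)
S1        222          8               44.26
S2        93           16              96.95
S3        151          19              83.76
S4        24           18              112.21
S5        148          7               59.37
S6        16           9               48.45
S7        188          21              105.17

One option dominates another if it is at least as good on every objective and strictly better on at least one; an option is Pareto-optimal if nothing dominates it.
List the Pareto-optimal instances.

S1, S3, S6, S7

S1: not dominated (best memory).
S2: dominated by S3 (memory 151≥93, network 19≥16, price 83.76≤96.95).
S3: not dominated.
S4: dominated by S3 (memory 151≥24, network 19≥18, price 83.76≤112.21).
S5: dominated by S1 (memory 222≥148, network 8≥7, price 44.26≤59.37).
S6: not dominated.
S7: not dominated (best network).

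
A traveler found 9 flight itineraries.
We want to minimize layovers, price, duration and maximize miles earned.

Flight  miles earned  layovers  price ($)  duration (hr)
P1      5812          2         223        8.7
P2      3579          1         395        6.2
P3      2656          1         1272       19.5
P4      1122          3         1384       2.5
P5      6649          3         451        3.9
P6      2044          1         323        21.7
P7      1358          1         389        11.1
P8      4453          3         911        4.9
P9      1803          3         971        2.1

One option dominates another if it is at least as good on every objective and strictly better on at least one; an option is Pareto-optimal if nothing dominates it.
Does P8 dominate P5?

No

P8 vs P5: P8 is worse on miles earned (4453 vs 6649), so it does not dominate P5.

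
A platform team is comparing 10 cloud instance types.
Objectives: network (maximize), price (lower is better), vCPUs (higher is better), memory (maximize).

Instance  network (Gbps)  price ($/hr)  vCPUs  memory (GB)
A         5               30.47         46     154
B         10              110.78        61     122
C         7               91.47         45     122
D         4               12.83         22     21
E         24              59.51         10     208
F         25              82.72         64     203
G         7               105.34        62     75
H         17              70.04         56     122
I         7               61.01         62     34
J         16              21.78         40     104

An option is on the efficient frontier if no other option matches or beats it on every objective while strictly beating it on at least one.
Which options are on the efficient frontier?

A, D, E, F, H, I, J

A: not dominated.
B: dominated by F (network 25≥10, price 82.72≤110.78, vCPUs 64≥61, memory 203≥122).
C: dominated by F (network 25≥7, price 82.72≤91.47, vCPUs 64≥45, memory 203≥122).
D: not dominated (best price).
E: not dominated (best memory).
F: not dominated (best network).
G: dominated by F (network 25≥7, price 82.72≤105.34, vCPUs 64≥62, memory 203≥75).
H: not dominated.
I: not dominated.
J: not dominated.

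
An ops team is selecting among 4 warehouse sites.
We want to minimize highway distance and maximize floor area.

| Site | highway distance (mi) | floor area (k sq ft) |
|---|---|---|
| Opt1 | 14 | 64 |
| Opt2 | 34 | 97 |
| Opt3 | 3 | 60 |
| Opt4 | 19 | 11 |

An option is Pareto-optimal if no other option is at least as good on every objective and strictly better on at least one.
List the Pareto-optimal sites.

Opt1: not dominated.
Opt2: not dominated (best floor area).
Opt3: not dominated (best highway distance).
Opt4: dominated by Opt1 (highway distance 14≤19, floor area 64≥11).

Opt1, Opt2, Opt3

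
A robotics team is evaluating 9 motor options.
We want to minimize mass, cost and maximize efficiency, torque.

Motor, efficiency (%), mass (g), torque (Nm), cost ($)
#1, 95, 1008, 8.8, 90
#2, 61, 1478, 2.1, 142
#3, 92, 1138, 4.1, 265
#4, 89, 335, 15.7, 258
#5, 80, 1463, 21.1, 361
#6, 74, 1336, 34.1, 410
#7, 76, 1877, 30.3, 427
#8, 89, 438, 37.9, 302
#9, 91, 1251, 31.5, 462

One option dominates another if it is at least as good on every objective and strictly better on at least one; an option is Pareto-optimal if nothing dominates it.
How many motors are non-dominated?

4

#1: not dominated (best efficiency).
#2: dominated by #1 (efficiency 95≥61, mass 1008≤1478, torque 8.8≥2.1, cost 90≤142).
#3: dominated by #1 (efficiency 95≥92, mass 1008≤1138, torque 8.8≥4.1, cost 90≤265).
#4: not dominated (best mass).
#5: dominated by #8 (efficiency 89≥80, mass 438≤1463, torque 37.9≥21.1, cost 302≤361).
#6: dominated by #8 (efficiency 89≥74, mass 438≤1336, torque 37.9≥34.1, cost 302≤410).
#7: dominated by #8 (efficiency 89≥76, mass 438≤1877, torque 37.9≥30.3, cost 302≤427).
#8: not dominated (best torque).
#9: not dominated.
Pareto-optimal: #1, #4, #8, #9 → 4.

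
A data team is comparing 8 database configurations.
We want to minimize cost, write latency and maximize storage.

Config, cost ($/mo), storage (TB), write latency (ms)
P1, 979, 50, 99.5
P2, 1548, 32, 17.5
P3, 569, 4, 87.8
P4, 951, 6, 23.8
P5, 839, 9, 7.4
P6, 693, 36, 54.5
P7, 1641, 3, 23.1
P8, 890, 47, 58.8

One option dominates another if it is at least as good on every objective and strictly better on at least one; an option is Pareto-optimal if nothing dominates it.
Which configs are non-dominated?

P1: not dominated (best storage).
P2: not dominated.
P3: not dominated (best cost).
P4: dominated by P5 (cost 839≤951, storage 9≥6, write latency 7.4≤23.8).
P5: not dominated (best write latency).
P6: not dominated.
P7: dominated by P2 (cost 1548≤1641, storage 32≥3, write latency 17.5≤23.1).
P8: not dominated.

P1, P2, P3, P5, P6, P8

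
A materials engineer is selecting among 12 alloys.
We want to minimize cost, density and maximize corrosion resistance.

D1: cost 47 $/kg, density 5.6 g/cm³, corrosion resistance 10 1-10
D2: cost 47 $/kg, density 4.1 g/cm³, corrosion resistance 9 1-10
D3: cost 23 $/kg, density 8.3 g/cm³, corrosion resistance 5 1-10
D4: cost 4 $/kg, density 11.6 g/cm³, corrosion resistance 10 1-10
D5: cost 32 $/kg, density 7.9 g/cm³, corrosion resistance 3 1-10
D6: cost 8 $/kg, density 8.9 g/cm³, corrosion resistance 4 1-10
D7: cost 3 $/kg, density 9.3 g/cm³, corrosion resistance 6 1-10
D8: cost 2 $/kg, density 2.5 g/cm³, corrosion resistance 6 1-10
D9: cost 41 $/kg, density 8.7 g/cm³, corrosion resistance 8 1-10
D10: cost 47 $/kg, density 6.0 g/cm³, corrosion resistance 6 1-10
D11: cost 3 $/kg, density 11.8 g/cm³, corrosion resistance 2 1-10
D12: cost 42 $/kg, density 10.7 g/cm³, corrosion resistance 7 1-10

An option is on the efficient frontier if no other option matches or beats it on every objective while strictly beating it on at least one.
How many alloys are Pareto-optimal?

D1: not dominated.
D2: not dominated.
D3: dominated by D8 (cost 2≤23, density 2.5≤8.3, corrosion resistance 6≥5).
D4: not dominated.
D5: dominated by D8 (cost 2≤32, density 2.5≤7.9, corrosion resistance 6≥3).
D6: dominated by D8 (cost 2≤8, density 2.5≤8.9, corrosion resistance 6≥4).
D7: dominated by D8 (cost 2≤3, density 2.5≤9.3, corrosion resistance 6≥6).
D8: not dominated (best cost).
D9: not dominated.
D10: dominated by D1 (cost 47≤47, density 5.6≤6.0, corrosion resistance 10≥6).
D11: dominated by D7 (cost 3≤3, density 9.3≤11.8, corrosion resistance 6≥2).
D12: dominated by D9 (cost 41≤42, density 8.7≤10.7, corrosion resistance 8≥7).
Pareto-optimal: D1, D2, D4, D8, D9 → 5.

5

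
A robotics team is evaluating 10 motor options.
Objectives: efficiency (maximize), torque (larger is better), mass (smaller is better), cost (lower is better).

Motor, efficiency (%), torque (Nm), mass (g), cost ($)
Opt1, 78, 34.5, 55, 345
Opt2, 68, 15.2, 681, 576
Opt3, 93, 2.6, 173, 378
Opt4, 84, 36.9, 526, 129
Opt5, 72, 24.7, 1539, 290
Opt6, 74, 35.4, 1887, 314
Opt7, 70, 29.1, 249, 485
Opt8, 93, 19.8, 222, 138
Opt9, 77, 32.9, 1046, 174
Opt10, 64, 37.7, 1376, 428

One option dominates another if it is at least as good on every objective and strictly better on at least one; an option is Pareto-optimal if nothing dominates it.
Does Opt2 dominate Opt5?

No

Opt2 vs Opt5: Opt2 is worse on efficiency (68 vs 72), so it does not dominate Opt5.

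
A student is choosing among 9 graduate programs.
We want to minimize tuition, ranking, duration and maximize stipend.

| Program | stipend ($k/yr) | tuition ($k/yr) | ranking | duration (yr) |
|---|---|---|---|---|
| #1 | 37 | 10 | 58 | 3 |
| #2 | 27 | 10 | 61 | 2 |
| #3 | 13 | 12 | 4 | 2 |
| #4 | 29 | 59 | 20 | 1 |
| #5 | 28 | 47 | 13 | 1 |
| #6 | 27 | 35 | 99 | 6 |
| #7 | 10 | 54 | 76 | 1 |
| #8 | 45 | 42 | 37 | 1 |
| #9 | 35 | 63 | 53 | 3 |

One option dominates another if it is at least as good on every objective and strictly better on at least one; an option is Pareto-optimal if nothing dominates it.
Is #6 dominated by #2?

Yes

#2 vs #6: stipend 27≥27, tuition 10≤35, ranking 61≤99, duration 2≤6 — #2 is at least as good on every objective with at least one strict improvement.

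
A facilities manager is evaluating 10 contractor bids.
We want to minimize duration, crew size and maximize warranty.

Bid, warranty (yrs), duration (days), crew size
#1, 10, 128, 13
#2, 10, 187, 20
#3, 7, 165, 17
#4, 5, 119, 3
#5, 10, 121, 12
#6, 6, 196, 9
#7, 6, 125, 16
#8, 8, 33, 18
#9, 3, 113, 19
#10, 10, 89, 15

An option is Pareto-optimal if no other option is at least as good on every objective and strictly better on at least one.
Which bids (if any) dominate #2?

#1, #5, #10

#1: warranty 10≥10, duration 128≤187, crew size 13≤20 — dominates #2.
#5: warranty 10≥10, duration 121≤187, crew size 12≤20 — dominates #2.
#10: warranty 10≥10, duration 89≤187, crew size 15≤20 — dominates #2.
Others (#3, #4, #6, #7, #8, #9) are each worse than #2 on at least one objective.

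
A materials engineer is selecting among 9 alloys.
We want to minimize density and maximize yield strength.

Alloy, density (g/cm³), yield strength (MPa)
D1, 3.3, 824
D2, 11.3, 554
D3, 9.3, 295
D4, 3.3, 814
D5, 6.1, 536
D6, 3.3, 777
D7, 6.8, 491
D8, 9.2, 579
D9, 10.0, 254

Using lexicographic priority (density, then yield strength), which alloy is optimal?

D1

First minimize density: best is 3.3, kept {D1, D4, D6}.
Then maximize yield strength: best is 824, kept {D1}.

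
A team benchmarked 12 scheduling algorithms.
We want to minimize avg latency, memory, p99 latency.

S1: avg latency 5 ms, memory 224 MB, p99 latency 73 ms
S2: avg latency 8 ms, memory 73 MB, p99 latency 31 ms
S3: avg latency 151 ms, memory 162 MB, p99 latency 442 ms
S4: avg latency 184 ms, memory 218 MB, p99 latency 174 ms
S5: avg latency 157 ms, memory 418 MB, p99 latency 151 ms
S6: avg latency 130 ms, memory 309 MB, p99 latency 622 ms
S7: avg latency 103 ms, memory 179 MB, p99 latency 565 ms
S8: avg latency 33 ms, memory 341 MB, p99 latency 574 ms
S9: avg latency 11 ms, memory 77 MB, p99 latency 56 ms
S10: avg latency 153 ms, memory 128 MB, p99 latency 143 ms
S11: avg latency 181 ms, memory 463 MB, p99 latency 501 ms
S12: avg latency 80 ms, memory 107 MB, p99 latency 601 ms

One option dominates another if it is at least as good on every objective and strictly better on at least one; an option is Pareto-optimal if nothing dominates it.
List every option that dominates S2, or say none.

S1: worse on memory (224 vs 73).
S3: worse on avg latency (151 vs 8).
S4: worse on avg latency (184 vs 8).
S5: worse on avg latency (157 vs 8).
S6: worse on avg latency (130 vs 8).
S7: worse on avg latency (103 vs 8).
S8: worse on avg latency (33 vs 8).
S9: worse on avg latency (11 vs 8).
S10: worse on avg latency (153 vs 8).
S11: worse on avg latency (181 vs 8).
S12: worse on avg latency (80 vs 8).
No option dominates S2.

none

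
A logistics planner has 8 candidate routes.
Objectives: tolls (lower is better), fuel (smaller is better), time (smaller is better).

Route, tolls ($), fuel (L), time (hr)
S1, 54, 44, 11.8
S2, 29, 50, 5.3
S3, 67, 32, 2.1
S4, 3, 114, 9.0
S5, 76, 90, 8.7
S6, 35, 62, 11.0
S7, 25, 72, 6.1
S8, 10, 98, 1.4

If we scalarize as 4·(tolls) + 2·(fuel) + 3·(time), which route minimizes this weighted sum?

S1: 4·54 + 2·44 + 3·11.8 = 339.4
S2: 4·29 + 2·50 + 3·5.3 = 231.9
S3: 4·67 + 2·32 + 3·2.1 = 338.3
S4: 4·3 + 2·114 + 3·9.0 = 267.0
S5: 4·76 + 2·90 + 3·8.7 = 510.1
S6: 4·35 + 2·62 + 3·11.0 = 297.0
S7: 4·25 + 2·72 + 3·6.1 = 262.3
S8: 4·10 + 2·98 + 3·1.4 = 240.2
Lowest: S2 at 231.9.

S2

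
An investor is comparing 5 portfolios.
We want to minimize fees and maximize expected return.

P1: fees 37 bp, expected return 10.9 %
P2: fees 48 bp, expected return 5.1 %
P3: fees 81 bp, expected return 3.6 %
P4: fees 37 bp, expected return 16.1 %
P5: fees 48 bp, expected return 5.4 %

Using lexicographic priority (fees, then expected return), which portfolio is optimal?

P4

First minimize fees: best is 37, kept {P1, P4}.
Then maximize expected return: best is 16.1, kept {P4}.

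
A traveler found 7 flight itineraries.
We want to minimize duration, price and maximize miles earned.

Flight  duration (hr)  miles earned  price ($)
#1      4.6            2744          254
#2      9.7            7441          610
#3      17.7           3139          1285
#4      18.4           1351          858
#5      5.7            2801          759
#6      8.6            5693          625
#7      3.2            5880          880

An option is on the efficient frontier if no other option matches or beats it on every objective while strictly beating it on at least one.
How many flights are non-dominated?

#1: not dominated (best price).
#2: not dominated (best miles earned).
#3: dominated by #2 (duration 9.7≤17.7, miles earned 7441≥3139, price 610≤1285).
#4: dominated by #1 (duration 4.6≤18.4, miles earned 2744≥1351, price 254≤858).
#5: not dominated.
#6: not dominated.
#7: not dominated (best duration).
Pareto-optimal: #1, #2, #5, #6, #7 → 5.

5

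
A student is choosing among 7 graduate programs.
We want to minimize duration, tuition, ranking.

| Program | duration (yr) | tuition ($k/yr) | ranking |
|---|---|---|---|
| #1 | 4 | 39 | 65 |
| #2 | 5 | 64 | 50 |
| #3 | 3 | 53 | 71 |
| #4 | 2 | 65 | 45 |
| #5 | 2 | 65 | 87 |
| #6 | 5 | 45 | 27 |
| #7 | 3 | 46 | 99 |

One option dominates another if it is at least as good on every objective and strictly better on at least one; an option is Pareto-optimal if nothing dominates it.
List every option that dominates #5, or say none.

#4

#4: duration 2≤2, tuition 65≤65, ranking 45≤87 — dominates #5.
Others (#1, #2, #3, #6, #7) are each worse than #5 on at least one objective.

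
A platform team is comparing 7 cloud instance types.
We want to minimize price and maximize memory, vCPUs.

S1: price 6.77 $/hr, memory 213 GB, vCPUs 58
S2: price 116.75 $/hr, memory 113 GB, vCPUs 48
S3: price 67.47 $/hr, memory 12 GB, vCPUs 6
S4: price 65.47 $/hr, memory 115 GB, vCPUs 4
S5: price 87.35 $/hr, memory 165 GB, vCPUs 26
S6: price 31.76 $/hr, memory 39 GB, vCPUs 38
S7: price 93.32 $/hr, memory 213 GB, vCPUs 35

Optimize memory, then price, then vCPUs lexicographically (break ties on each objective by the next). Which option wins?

First maximize memory: best is 213, kept {S1, S7}.
Then minimize price: best is 6.77, kept {S1}.

S1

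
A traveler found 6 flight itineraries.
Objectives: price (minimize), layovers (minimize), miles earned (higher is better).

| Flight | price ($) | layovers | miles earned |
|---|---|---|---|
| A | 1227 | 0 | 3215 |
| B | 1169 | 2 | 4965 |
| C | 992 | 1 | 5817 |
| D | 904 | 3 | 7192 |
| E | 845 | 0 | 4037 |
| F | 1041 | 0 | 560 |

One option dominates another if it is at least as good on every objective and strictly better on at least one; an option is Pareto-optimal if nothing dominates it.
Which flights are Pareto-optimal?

A: dominated by E (price 845≤1227, layovers 0≤0, miles earned 4037≥3215).
B: dominated by C (price 992≤1169, layovers 1≤2, miles earned 5817≥4965).
C: not dominated.
D: not dominated (best miles earned).
E: not dominated (best price).
F: dominated by E (price 845≤1041, layovers 0≤0, miles earned 4037≥560).

C, D, E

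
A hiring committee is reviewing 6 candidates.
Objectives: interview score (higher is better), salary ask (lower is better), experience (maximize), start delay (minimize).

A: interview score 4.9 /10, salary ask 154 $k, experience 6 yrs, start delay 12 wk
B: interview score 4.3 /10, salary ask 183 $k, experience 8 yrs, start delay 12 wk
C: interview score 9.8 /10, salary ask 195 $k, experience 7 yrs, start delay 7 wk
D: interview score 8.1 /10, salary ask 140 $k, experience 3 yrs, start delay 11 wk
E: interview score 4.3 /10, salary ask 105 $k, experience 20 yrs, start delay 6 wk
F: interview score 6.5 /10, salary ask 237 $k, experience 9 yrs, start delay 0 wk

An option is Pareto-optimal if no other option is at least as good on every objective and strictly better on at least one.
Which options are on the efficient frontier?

A: not dominated.
B: dominated by E (interview score 4.3≥4.3, salary ask 105≤183, experience 20≥8, start delay 6≤12).
C: not dominated (best interview score).
D: not dominated.
E: not dominated (best salary ask).
F: not dominated (best start delay).

A, C, D, E, F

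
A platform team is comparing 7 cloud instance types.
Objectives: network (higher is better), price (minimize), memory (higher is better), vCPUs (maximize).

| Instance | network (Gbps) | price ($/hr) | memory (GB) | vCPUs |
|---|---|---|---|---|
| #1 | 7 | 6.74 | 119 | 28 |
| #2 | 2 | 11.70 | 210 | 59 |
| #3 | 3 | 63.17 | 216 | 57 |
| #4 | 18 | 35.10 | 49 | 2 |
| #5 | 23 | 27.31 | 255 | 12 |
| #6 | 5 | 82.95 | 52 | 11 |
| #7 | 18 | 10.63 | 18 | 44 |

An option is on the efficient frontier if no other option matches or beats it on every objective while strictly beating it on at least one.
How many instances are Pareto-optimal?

5

#1: not dominated (best price).
#2: not dominated (best vCPUs).
#3: not dominated.
#4: dominated by #5 (network 23≥18, price 27.31≤35.10, memory 255≥49, vCPUs 12≥2).
#5: not dominated (best network).
#6: dominated by #1 (network 7≥5, price 6.74≤82.95, memory 119≥52, vCPUs 28≥11).
#7: not dominated.
Pareto-optimal: #1, #2, #3, #5, #7 → 5.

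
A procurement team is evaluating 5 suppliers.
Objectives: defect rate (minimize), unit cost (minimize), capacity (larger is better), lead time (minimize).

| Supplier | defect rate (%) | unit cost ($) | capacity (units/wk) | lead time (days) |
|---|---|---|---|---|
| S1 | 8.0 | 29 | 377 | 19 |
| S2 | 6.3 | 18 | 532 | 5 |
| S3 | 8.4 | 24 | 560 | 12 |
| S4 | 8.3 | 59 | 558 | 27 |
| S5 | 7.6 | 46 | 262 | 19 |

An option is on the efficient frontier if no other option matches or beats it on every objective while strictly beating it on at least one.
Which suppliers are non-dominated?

S1: dominated by S2 (defect rate 6.3≤8.0, unit cost 18≤29, capacity 532≥377, lead time 5≤19).
S2: not dominated (best defect rate).
S3: not dominated (best capacity).
S4: not dominated.
S5: dominated by S2 (defect rate 6.3≤7.6, unit cost 18≤46, capacity 532≥262, lead time 5≤19).

S2, S3, S4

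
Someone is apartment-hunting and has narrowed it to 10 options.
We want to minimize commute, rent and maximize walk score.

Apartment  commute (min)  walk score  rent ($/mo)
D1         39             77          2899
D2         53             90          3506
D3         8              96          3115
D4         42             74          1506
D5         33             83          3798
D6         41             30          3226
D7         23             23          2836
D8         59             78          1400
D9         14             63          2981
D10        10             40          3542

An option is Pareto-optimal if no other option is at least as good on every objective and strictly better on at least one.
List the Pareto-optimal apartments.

D1, D3, D4, D7, D8, D9

D1: not dominated.
D2: dominated by D3 (commute 8≤53, walk score 96≥90, rent 3115≤3506).
D3: not dominated (best commute).
D4: not dominated.
D5: dominated by D3 (commute 8≤33, walk score 96≥83, rent 3115≤3798).
D6: dominated by D1 (commute 39≤41, walk score 77≥30, rent 2899≤3226).
D7: not dominated.
D8: not dominated (best rent).
D9: not dominated.
D10: dominated by D3 (commute 8≤10, walk score 96≥40, rent 3115≤3542).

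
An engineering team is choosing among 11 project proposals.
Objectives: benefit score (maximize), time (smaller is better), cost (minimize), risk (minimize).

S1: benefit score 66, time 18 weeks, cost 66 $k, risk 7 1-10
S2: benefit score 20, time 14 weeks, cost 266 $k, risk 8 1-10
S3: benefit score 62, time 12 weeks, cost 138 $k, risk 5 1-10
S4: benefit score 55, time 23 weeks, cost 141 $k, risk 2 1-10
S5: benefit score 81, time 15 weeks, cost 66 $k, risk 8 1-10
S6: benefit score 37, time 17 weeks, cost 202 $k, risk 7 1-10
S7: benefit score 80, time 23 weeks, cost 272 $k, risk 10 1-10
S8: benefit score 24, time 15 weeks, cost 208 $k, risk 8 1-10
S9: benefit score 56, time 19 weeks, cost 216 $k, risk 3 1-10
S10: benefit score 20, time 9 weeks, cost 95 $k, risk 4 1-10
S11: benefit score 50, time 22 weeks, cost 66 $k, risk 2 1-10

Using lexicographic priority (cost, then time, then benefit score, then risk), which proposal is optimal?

First minimize cost: best is 66, kept {S1, S5, S11}.
Then minimize time: best is 15, kept {S5}.

S5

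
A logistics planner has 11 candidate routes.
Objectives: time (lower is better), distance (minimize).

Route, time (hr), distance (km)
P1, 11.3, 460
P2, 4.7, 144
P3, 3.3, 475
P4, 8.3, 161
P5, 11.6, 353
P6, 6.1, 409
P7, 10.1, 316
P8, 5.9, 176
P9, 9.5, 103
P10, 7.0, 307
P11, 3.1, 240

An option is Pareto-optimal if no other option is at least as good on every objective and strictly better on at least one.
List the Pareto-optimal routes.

P1: dominated by P2 (time 4.7≤11.3, distance 144≤460).
P2: not dominated.
P3: dominated by P11 (time 3.1≤3.3, distance 240≤475).
P4: dominated by P2 (time 4.7≤8.3, distance 144≤161).
P5: dominated by P2 (time 4.7≤11.6, distance 144≤353).
P6: dominated by P2 (time 4.7≤6.1, distance 144≤409).
P7: dominated by P2 (time 4.7≤10.1, distance 144≤316).
P8: dominated by P2 (time 4.7≤5.9, distance 144≤176).
P9: not dominated (best distance).
P10: dominated by P2 (time 4.7≤7.0, distance 144≤307).
P11: not dominated (best time).

P2, P9, P11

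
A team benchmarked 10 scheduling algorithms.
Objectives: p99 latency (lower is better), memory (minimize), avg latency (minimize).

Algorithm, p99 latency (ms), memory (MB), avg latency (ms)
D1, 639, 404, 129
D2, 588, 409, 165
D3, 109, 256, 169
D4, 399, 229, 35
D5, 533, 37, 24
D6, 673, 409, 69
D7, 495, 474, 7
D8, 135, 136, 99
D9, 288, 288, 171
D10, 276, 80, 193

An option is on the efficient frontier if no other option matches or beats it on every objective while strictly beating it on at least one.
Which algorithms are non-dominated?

D1: dominated by D4 (p99 latency 399≤639, memory 229≤404, avg latency 35≤129).
D2: dominated by D4 (p99 latency 399≤588, memory 229≤409, avg latency 35≤165).
D3: not dominated (best p99 latency).
D4: not dominated.
D5: not dominated (best memory).
D6: dominated by D4 (p99 latency 399≤673, memory 229≤409, avg latency 35≤69).
D7: not dominated (best avg latency).
D8: not dominated.
D9: dominated by D3 (p99 latency 109≤288, memory 256≤288, avg latency 169≤171).
D10: not dominated.

D3, D4, D5, D7, D8, D10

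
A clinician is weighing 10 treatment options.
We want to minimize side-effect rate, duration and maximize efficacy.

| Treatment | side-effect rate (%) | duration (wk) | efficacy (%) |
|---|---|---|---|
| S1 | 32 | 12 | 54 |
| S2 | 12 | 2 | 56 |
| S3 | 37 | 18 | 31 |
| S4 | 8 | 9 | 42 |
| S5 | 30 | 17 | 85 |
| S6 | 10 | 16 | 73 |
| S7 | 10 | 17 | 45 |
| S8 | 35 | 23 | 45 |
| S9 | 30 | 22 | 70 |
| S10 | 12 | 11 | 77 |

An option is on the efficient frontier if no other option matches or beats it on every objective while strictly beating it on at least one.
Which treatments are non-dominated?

S2, S4, S5, S6, S10

S1: dominated by S2 (side-effect rate 12≤32, duration 2≤12, efficacy 56≥54).
S2: not dominated (best duration).
S3: dominated by S1 (side-effect rate 32≤37, duration 12≤18, efficacy 54≥31).
S4: not dominated (best side-effect rate).
S5: not dominated (best efficacy).
S6: not dominated.
S7: dominated by S6 (side-effect rate 10≤10, duration 16≤17, efficacy 73≥45).
S8: dominated by S1 (side-effect rate 32≤35, duration 12≤23, efficacy 54≥45).
S9: dominated by S5 (side-effect rate 30≤30, duration 17≤22, efficacy 85≥70).
S10: not dominated.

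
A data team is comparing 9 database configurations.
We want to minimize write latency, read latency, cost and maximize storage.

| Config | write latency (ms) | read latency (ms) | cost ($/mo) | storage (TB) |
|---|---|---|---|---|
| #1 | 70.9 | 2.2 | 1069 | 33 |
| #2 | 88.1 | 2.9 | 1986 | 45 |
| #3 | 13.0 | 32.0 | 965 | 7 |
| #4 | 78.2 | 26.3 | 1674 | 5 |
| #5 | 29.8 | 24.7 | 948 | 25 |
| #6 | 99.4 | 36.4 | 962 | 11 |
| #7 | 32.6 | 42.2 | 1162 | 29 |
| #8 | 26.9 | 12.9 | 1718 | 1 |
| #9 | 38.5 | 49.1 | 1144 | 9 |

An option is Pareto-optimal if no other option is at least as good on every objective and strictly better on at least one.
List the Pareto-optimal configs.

#1: not dominated (best read latency).
#2: not dominated (best storage).
#3: not dominated (best write latency).
#4: dominated by #1 (write latency 70.9≤78.2, read latency 2.2≤26.3, cost 1069≤1674, storage 33≥5).
#5: not dominated (best cost).
#6: dominated by #5 (write latency 29.8≤99.4, read latency 24.7≤36.4, cost 948≤962, storage 25≥11).
#7: not dominated.
#8: not dominated.
#9: dominated by #5 (write latency 29.8≤38.5, read latency 24.7≤49.1, cost 948≤1144, storage 25≥9).

#1, #2, #3, #5, #7, #8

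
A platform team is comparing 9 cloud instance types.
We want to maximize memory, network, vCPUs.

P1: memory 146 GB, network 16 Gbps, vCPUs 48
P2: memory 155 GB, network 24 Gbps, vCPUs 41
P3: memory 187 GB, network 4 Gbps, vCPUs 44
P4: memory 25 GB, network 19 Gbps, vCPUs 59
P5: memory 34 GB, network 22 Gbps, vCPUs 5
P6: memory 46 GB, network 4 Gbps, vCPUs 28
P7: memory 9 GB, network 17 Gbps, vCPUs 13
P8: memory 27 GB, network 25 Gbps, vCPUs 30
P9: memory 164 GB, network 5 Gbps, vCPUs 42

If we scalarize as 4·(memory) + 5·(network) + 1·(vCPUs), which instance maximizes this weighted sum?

P1: 4·146 + 5·16 + 1·48 = 712
P2: 4·155 + 5·24 + 1·41 = 781
P3: 4·187 + 5·4 + 1·44 = 812
P4: 4·25 + 5·19 + 1·59 = 254
P5: 4·34 + 5·22 + 1·5 = 251
P6: 4·46 + 5·4 + 1·28 = 232
P7: 4·9 + 5·17 + 1·13 = 134
P8: 4·27 + 5·25 + 1·30 = 263
P9: 4·164 + 5·5 + 1·42 = 723
Highest: P3 at 812.

P3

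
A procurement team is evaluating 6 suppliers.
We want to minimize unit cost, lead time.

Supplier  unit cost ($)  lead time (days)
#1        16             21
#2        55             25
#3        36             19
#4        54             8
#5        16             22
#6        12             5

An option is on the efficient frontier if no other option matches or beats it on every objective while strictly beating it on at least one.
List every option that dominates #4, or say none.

#6: unit cost 12≤54, lead time 5≤8 — dominates #4.
Others (#1, #2, #3, #5) are each worse than #4 on at least one objective.

#6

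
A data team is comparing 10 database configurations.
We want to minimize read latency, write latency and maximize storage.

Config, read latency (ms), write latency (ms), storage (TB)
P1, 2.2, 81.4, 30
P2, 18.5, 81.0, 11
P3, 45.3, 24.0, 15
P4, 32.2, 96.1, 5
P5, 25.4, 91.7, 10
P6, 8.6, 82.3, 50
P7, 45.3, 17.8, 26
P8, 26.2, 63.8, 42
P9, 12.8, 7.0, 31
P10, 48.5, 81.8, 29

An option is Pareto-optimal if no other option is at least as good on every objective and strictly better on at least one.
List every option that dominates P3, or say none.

P7, P9

P7: read latency 45.3≤45.3, write latency 17.8≤24.0, storage 26≥15 — dominates P3.
P9: read latency 12.8≤45.3, write latency 7.0≤24.0, storage 31≥15 — dominates P3.
Others (P1, P2, P4, P5, P6, P8, P10) are each worse than P3 on at least one objective.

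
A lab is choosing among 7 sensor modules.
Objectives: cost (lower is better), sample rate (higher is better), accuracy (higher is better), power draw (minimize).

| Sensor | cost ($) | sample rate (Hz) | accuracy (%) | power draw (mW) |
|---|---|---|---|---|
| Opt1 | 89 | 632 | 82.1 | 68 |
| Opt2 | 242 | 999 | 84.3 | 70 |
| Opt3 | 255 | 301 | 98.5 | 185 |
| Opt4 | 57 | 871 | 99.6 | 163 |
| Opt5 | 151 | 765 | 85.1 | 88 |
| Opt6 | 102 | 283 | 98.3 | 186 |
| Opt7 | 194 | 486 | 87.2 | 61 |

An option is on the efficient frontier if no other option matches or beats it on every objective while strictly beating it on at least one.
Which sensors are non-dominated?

Opt1: not dominated.
Opt2: not dominated (best sample rate).
Opt3: dominated by Opt4 (cost 57≤255, sample rate 871≥301, accuracy 99.6≥98.5, power draw 163≤185).
Opt4: not dominated (best cost).
Opt5: not dominated.
Opt6: dominated by Opt4 (cost 57≤102, sample rate 871≥283, accuracy 99.6≥98.3, power draw 163≤186).
Opt7: not dominated (best power draw).

Opt1, Opt2, Opt4, Opt5, Opt7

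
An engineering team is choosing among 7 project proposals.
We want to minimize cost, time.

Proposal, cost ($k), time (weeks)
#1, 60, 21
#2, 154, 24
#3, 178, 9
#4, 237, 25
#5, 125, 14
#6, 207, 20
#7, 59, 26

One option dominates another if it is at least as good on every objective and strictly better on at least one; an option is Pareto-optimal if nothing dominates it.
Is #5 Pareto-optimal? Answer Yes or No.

#1: worse on time (21 vs 14).
#2: worse on cost (154 vs 125).
#3: worse on cost (178 vs 125).
#4: worse on cost (237 vs 125).
#6: worse on cost (207 vs 125).
#7: worse on time (26 vs 14).
No option is at least as good as #5 on every objective and strictly better on one.

Yes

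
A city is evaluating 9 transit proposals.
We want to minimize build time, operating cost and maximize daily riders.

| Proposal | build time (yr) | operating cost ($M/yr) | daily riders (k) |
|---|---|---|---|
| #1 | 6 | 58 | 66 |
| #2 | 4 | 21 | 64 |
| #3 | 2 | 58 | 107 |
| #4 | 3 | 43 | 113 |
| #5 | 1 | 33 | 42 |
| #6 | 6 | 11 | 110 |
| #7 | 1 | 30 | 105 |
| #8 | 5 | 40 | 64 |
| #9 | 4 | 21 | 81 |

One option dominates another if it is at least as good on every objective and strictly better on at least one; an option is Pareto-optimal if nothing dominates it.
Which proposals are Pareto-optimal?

#3, #4, #6, #7, #9

#1: dominated by #3 (build time 2≤6, operating cost 58≤58, daily riders 107≥66).
#2: dominated by #9 (build time 4≤4, operating cost 21≤21, daily riders 81≥64).
#3: not dominated.
#4: not dominated (best daily riders).
#5: dominated by #7 (build time 1≤1, operating cost 30≤33, daily riders 105≥42).
#6: not dominated (best operating cost).
#7: not dominated.
#8: dominated by #2 (build time 4≤5, operating cost 21≤40, daily riders 64≥64).
#9: not dominated.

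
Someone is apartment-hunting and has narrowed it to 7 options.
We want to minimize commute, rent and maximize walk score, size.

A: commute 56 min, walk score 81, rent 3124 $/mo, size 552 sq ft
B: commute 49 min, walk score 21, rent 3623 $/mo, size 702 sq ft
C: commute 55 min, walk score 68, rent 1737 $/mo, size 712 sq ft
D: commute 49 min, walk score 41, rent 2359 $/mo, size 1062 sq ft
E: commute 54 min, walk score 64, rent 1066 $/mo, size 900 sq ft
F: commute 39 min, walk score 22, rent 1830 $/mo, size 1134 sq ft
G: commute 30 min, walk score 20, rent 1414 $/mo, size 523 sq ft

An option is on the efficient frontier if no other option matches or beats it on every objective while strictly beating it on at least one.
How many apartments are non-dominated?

6

A: not dominated (best walk score).
B: dominated by D (commute 49≤49, walk score 41≥21, rent 2359≤3623, size 1062≥702).
C: not dominated.
D: not dominated.
E: not dominated (best rent).
F: not dominated (best size).
G: not dominated (best commute).
Pareto-optimal: A, C, D, E, F, G → 6.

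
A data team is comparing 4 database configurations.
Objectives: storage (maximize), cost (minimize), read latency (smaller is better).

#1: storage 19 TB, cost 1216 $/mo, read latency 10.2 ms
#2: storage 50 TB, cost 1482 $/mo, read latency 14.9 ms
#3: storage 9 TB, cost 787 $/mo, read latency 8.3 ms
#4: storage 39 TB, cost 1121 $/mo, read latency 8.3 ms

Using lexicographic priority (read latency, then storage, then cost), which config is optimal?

First minimize read latency: best is 8.3, kept {#3, #4}.
Then maximize storage: best is 39, kept {#4}.

#4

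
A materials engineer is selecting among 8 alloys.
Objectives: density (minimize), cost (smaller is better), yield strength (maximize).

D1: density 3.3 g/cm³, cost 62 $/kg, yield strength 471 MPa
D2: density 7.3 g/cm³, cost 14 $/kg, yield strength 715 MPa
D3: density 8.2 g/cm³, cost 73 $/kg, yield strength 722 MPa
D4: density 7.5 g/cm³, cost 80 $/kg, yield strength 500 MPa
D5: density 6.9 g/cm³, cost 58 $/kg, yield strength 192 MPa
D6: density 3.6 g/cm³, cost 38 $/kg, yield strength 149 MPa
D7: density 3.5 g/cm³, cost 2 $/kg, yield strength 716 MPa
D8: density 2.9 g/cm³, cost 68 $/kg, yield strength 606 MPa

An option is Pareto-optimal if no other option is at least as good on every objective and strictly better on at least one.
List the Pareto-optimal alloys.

D1, D3, D7, D8

D1: not dominated.
D2: dominated by D7 (density 3.5≤7.3, cost 2≤14, yield strength 716≥715).
D3: not dominated (best yield strength).
D4: dominated by D2 (density 7.3≤7.5, cost 14≤80, yield strength 715≥500).
D5: dominated by D7 (density 3.5≤6.9, cost 2≤58, yield strength 716≥192).
D6: dominated by D7 (density 3.5≤3.6, cost 2≤38, yield strength 716≥149).
D7: not dominated (best cost).
D8: not dominated (best density).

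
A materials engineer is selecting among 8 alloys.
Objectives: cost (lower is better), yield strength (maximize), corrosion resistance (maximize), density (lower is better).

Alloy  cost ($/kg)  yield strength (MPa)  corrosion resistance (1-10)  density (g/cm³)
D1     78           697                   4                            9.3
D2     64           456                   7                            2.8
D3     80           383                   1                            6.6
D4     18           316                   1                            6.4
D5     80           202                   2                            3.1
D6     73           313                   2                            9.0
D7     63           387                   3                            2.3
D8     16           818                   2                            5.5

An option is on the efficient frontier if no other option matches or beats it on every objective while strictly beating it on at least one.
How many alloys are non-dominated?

4

D1: not dominated.
D2: not dominated (best corrosion resistance).
D3: dominated by D2 (cost 64≤80, yield strength 456≥383, corrosion resistance 7≥1, density 2.8≤6.6).
D4: dominated by D8 (cost 16≤18, yield strength 818≥316, corrosion resistance 2≥1, density 5.5≤6.4).
D5: dominated by D2 (cost 64≤80, yield strength 456≥202, corrosion resistance 7≥2, density 2.8≤3.1).
D6: dominated by D2 (cost 64≤73, yield strength 456≥313, corrosion resistance 7≥2, density 2.8≤9.0).
D7: not dominated (best density).
D8: not dominated (best cost).
Pareto-optimal: D1, D2, D7, D8 → 4.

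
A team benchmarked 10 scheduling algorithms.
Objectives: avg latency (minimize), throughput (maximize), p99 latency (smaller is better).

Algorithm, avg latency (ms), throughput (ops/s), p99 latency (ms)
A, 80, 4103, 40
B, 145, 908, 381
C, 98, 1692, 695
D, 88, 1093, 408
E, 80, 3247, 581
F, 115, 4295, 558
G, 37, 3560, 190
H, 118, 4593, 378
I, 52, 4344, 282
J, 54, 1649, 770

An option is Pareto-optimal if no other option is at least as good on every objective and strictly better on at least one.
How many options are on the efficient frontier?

4

A: not dominated (best p99 latency).
B: dominated by A (avg latency 80≤145, throughput 4103≥908, p99 latency 40≤381).
C: dominated by A (avg latency 80≤98, throughput 4103≥1692, p99 latency 40≤695).
D: dominated by A (avg latency 80≤88, throughput 4103≥1093, p99 latency 40≤408).
E: dominated by A (avg latency 80≤80, throughput 4103≥3247, p99 latency 40≤581).
F: dominated by I (avg latency 52≤115, throughput 4344≥4295, p99 latency 282≤558).
G: not dominated (best avg latency).
H: not dominated (best throughput).
I: not dominated.
J: dominated by G (avg latency 37≤54, throughput 3560≥1649, p99 latency 190≤770).
Pareto-optimal: A, G, H, I → 4.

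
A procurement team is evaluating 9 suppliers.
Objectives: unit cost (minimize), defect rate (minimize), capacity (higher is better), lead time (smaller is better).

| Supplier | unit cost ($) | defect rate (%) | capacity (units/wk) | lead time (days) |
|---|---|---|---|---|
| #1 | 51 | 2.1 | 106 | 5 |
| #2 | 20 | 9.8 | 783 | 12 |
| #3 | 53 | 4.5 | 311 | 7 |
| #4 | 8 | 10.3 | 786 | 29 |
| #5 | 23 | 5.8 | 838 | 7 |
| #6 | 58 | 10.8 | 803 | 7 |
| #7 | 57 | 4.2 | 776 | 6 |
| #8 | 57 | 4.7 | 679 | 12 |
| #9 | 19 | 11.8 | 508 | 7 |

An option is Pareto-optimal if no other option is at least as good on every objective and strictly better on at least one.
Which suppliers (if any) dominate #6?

#5: unit cost 23≤58, defect rate 5.8≤10.8, capacity 838≥803, lead time 7≤7 — dominates #6.
Others (#1, #2, #3, #4, #7, #8, #9) are each worse than #6 on at least one objective.

#5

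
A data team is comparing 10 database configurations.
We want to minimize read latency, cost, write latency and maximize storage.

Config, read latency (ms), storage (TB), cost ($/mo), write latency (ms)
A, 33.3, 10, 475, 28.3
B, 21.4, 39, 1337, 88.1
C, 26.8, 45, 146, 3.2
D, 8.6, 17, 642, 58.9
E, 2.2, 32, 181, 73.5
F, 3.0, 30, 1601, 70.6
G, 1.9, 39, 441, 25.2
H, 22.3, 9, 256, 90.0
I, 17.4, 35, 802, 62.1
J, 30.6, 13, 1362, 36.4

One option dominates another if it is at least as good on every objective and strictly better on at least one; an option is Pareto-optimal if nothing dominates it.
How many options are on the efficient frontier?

3

A: dominated by C (read latency 26.8≤33.3, storage 45≥10, cost 146≤475, write latency 3.2≤28.3).
B: dominated by G (read latency 1.9≤21.4, storage 39≥39, cost 441≤1337, write latency 25.2≤88.1).
C: not dominated (best storage).
D: dominated by G (read latency 1.9≤8.6, storage 39≥17, cost 441≤642, write latency 25.2≤58.9).
E: not dominated.
F: dominated by G (read latency 1.9≤3.0, storage 39≥30, cost 441≤1601, write latency 25.2≤70.6).
G: not dominated (best read latency).
H: dominated by E (read latency 2.2≤22.3, storage 32≥9, cost 181≤256, write latency 73.5≤90.0).
I: dominated by G (read latency 1.9≤17.4, storage 39≥35, cost 441≤802, write latency 25.2≤62.1).
J: dominated by C (read latency 26.8≤30.6, storage 45≥13, cost 146≤1362, write latency 3.2≤36.4).
Pareto-optimal: C, E, G → 3.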